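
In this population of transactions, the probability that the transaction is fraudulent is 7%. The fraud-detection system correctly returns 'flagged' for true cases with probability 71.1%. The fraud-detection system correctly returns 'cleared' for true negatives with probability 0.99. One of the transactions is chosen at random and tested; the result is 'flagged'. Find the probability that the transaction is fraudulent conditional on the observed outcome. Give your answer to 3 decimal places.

P(H | E) ≈ 0.843

Let H be the event that the transaction is fraudulent. P(H) = 0.07, so P(¬H) = 0.93. With E the 'flagged' result, P(E|H) = 0.711 and P(E|¬H) = 0.01.
P(E) = 0.711·0.07 + 0.01·0.93 = 0.049770 + 0.0093000 = 0.059070.
By Bayes' theorem, P(H|E) = 0.049770 / 0.059070 = 0.843.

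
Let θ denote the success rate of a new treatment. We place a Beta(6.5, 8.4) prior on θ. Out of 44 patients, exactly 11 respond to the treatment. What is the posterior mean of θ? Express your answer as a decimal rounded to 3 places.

Posterior mean ≈ 0.297

Observing 11 successes and 33 failures updates Beta(6.5, 8.4) by adding the success and failure counts to the two shape parameters: α = 6.5+11 = 17.5, β = 8.4+33 = 41.4.
E[θ | data] = 17.5/(17.5+41.4) = 0.297.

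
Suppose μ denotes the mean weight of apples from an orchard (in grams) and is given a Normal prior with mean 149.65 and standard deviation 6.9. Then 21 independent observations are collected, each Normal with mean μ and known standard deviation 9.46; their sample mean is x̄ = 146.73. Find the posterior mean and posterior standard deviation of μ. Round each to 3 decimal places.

Posterior mean ≈ 146.970; posterior SD ≈ 1.978

Prior precision 1/τ₀² = 1/6.9² = 0.0210040; data precision n/σ² = 21/9.46² = 0.234659.
Posterior precision = 0.0210040 + 0.234659 = 0.255663, giving posterior SD = 1/√0.255663 = 1.978.
Posterior mean = (0.0210040·149.65 + 0.234659·146.73) / 0.255663 = 146.970.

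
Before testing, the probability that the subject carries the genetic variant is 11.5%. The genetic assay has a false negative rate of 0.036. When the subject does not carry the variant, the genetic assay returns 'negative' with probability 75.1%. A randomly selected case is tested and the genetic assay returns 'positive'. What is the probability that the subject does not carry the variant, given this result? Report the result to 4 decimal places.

Write H for 'the subject carries the genetic variant'. Prior odds H:¬H = 0.115/0.885 = 0.12994. For the 'positive' outcome, the likelihood ratio is 0.964/0.249 = 3.8715.
Posterior odds = 0.12994 × 3.8715 = 0.50307, so P(H|E) = 0.50307/(1+0.50307) = 0.3347. Then P(¬H|E) = 1 − 0.3347 = 0.6653.

P(¬H | E) ≈ 0.6653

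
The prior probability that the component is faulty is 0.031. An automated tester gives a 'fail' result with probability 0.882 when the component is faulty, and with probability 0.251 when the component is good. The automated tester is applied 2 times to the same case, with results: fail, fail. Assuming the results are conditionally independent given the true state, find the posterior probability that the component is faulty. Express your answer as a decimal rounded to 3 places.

Posterior P(H) ≈ 0.283

With H the event that the component is faulty, the joint likelihood of the observed sequence is P(data|H) = 0.882·0.882 = 0.77792 and P(data|¬H) = 0.251·0.251 = 0.063001.
Bayes: P(H|data) = 0.031·0.77792 / (0.031·0.77792 + 0.969·0.063001) = 0.024116/0.085164 = 0.2832.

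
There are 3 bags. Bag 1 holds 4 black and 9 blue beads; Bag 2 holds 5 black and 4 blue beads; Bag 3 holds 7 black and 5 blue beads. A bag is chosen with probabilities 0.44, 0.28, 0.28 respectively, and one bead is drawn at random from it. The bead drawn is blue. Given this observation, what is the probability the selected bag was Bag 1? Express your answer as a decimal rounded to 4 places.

P(blue|Bag 1) = 0.6923; P(blue|Bag 2) = 0.4444; P(blue|Bag 3) = 0.4167.
Prior × likelihood for each source: 0.44·0.6923=0.3046, 0.28·0.4444=0.1244, 0.28·0.4167=0.1167. Summing gives P(blue) = 0.54573.
P(Bag 1 | blue) = 0.3046 / 0.54573 = 0.5582.

Posterior probability ≈ 0.5582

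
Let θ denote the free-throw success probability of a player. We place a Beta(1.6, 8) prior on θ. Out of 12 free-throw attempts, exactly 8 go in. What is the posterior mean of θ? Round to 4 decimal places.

Posterior mean ≈ 0.4444

The binomial likelihood is conjugate to the Beta prior: with 8 successes and 4 failures, the posterior is Beta(1.6+8, 8+4) = Beta(9.6, 12).
E[θ | data] = 9.6/(9.6+12) = 0.4444.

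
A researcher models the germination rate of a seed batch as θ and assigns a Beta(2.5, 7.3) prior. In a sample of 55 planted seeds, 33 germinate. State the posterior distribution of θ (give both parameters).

Posterior: Beta(35.5, 29.3)

Observing 33 successes and 22 failures updates Beta(2.5, 7.3) by adding the success and failure counts to the two shape parameters: α = 2.5+33 = 35.5, β = 7.3+22 = 29.3.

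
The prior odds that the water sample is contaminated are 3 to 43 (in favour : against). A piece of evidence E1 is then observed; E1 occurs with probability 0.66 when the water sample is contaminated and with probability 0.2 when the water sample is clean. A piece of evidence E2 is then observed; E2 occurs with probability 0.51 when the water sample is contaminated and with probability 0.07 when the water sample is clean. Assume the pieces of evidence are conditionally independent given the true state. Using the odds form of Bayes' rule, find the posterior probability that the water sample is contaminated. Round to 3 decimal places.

Posterior probability ≈ 0.627

Prior odds = 3/43 = 0.069767. In log-odds, ln(0.069767) = -2.6626.
Add log likelihood ratios: ln(3.3000) + ln(7.2857) = 3.1798.
Posterior log-odds = 0.51725, so posterior odds = exp(0.51725) = 1.6774. Converting, P(H|E) = 1.6774/2.6774 = 0.627.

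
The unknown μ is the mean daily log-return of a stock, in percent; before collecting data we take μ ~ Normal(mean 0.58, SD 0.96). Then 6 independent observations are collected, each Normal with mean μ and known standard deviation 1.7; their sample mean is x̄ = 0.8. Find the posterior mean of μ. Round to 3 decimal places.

Prior precision 1/τ₀² = 1/0.96² = 1.08507; data precision n/σ² = 6/1.7² = 2.07612.
Posterior precision = 1.08507 + 2.07612 = 3.16119.
Posterior mean = (1.08507·0.58 + 2.07612·0.8) / 3.16119 = 0.724.

Posterior mean ≈ 0.724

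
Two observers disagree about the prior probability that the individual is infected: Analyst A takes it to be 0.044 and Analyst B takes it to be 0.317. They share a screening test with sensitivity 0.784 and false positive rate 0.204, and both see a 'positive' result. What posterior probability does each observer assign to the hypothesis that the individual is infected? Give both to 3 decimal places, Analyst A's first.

The likelihood ratio for a 'positive' result is 0.784/0.204 = 3.8431.
Analyst A: prior odds 0.044/0.956 = 0.046025; posterior odds 0.17688; posterior probability 0.150.
Analyst B: prior odds 0.317/0.683 = 0.46413; posterior odds 1.7837; posterior probability 0.641.

Analyst A: 0.150; Analyst B: 0.641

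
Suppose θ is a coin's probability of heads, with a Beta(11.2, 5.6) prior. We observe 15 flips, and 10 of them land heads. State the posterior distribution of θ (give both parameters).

Observing 10 successes and 5 failures updates Beta(11.2, 5.6) by adding the success and failure counts to the two shape parameters: α = 11.2+10 = 21.2, β = 5.6+5 = 10.6.

Posterior: Beta(21.2, 10.6)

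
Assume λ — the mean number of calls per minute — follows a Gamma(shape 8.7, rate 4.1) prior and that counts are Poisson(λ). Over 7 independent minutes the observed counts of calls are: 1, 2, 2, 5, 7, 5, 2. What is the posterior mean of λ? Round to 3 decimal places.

The Poisson likelihood adds the total count to the shape and the number of exposure periods to the rate. Here ∑xᵢ = 24 and n = 7, so shape 8.7→32.7 and rate 4.1→11.1.
Posterior mean = shape/rate = 32.7/11.1 = 2.946.

Posterior mean ≈ 2.946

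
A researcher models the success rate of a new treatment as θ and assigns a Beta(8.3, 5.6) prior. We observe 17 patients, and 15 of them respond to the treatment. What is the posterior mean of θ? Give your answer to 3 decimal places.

Posterior mean ≈ 0.754

The binomial likelihood is conjugate to the Beta prior: with 15 successes and 2 failures, the posterior is Beta(8.3+15, 5.6+2) = Beta(23.3, 7.6).
E[θ | data] = 23.3/(23.3+7.6) = 0.754.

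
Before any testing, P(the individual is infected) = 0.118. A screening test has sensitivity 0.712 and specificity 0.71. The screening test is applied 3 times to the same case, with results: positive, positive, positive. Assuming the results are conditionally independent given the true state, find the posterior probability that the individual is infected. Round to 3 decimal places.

Let H be the event that the individual is infected; start with P(H) = 0.118. P('positive'|H) = 0.712, P('positive'|¬H) = 0.29.
Update on result 1 ('positive'): P(H) ← 0.712·0.1180 / (0.712·0.1180 + 0.29·0.8820) = 0.084016/0.33980 = 0.2473.
Update on result 2 ('positive'): P(H) ← 0.712·0.2473 / (0.712·0.2473 + 0.29·0.7527) = 0.17605/0.39434 = 0.4464.
Update on result 3 ('positive'): P(H) ← 0.712·0.4464 / (0.712·0.4464 + 0.29·0.5536) = 0.31786/0.47839 = 0.6644.

Posterior P(H) ≈ 0.664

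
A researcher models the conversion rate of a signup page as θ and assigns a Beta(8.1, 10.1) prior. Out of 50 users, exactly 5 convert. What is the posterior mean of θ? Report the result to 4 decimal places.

The binomial likelihood is conjugate to the Beta prior: with 5 successes and 45 failures, the posterior is Beta(8.1+5, 10.1+45) = Beta(13.1, 55.1).
Posterior mean = α/(α+β) = 13.1/68.2 = 0.1921.

Posterior mean ≈ 0.1921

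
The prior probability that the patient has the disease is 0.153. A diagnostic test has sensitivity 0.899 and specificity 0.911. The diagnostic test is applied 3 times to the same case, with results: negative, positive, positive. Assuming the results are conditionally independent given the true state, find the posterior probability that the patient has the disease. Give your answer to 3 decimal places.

With H the event that the patient has the disease, the joint likelihood of the observed sequence is P(data|H) = 0.101·0.899·0.899 = 0.081628 and P(data|¬H) = 0.911·0.089·0.089 = 0.0072160.
Bayes: P(H|data) = 0.153·0.081628 / (0.153·0.081628 + 0.847·0.0072160) = 0.012489/0.018601 = 0.6714.

Posterior P(H) ≈ 0.671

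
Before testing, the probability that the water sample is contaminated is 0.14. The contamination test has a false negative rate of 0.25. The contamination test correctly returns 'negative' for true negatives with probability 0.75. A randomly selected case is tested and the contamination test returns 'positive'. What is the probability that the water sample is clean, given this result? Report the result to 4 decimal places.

P(¬H | E) ≈ 0.6719

Write H for 'the water sample is contaminated'. Prior odds H:¬H = 0.14/0.86 = 0.16279. For the 'positive' outcome, the likelihood ratio is 0.75/0.25 = 3.0000.
Posterior odds = 0.16279 × 3.0000 = 0.48837, so P(H|E) = 0.48837/(1+0.48837) = 0.3281. Then P(¬H|E) = 1 − 0.3281 = 0.6719.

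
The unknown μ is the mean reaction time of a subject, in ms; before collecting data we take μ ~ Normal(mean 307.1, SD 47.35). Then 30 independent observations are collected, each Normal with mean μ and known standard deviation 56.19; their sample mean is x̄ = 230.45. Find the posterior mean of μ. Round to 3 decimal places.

Prior precision 1/τ₀² = 1/47.35² = 0.00044603; data precision n/σ² = 30/56.19² = 0.00950174.
Posterior precision = 0.00044603 + 0.00950174 = 0.00994777.
Posterior mean = (0.00044603·307.1 + 0.00950174·230.45) / 0.00994777 = 233.887.

Posterior mean ≈ 233.887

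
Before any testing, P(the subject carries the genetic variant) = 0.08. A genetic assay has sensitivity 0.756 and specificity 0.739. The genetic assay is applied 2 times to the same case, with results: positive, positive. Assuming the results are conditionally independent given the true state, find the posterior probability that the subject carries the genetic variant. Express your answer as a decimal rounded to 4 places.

With H the event that the subject carries the genetic variant, the joint likelihood of the observed sequence is P(data|H) = 0.756·0.756 = 0.57154 and P(data|¬H) = 0.261·0.261 = 0.068121.
Bayes: P(H|data) = 0.08·0.57154 / (0.08·0.57154 + 0.92·0.068121) = 0.045723/0.10839 = 0.4218.

Posterior P(H) ≈ 0.4218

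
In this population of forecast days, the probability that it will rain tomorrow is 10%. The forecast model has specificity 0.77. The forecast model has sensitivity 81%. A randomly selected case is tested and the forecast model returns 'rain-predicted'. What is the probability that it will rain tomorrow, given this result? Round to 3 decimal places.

P(H | E) ≈ 0.281

Let H be the event that it will rain tomorrow. P(H) = 0.1, so P(¬H) = 0.9. With E the 'rain-predicted' result, P(E|H) = 0.81 and P(E|¬H) = 0.23.
P(E) = 0.81·0.1 + 0.23·0.9 = 0.081000 + 0.20700 = 0.28800.
By Bayes' theorem, P(H|E) = 0.081000 / 0.28800 = 0.281.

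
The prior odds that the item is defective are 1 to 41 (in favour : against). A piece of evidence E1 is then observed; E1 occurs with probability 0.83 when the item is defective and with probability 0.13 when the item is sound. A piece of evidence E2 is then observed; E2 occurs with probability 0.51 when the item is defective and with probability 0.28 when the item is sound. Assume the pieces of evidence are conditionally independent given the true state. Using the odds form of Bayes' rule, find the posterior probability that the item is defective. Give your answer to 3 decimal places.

Prior odds = 1/41 = 0.024390.
Likelihood ratio for E1 = 0.83/0.13 = 6.3846.
Likelihood ratio for E2 = 0.51/0.28 = 1.8214.
Posterior odds = prior odds × LR₁ × LR₂ = 0.28364.
Posterior probability = odds/(1+odds) = 0.28364/1.2836 = 0.221.

Posterior probability ≈ 0.221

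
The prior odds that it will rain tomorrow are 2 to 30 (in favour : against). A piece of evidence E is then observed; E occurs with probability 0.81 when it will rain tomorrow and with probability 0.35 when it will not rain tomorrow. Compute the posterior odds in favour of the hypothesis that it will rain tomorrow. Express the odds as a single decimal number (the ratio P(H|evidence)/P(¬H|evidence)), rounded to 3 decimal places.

Prior odds = 2/30 = 0.066667. In log-odds, ln(0.066667) = -2.7081.
Add log likelihood ratio: ln(2.3143) = 0.83910.
Posterior log-odds = -1.8689, so posterior odds = exp(-1.8689) = 0.15429.

Posterior odds ≈ 0.154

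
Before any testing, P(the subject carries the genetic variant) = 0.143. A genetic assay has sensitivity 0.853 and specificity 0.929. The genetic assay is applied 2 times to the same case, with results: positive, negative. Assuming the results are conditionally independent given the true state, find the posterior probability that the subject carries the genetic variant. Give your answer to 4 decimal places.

Let H be the event that the subject carries the genetic variant; start with P(H) = 0.143. P('positive'|H) = 0.853, P('positive'|¬H) = 0.071.
Update on result 1 ('positive'): P(H) ← 0.853·0.1430 / (0.853·0.1430 + 0.071·0.8570) = 0.12198/0.18283 = 0.6672.
Update on result 2 ('negative'): P(H) ← 0.147·0.6672 / (0.147·0.6672 + 0.929·0.3328) = 0.098076/0.40726 = 0.2408.

Posterior P(H) ≈ 0.2408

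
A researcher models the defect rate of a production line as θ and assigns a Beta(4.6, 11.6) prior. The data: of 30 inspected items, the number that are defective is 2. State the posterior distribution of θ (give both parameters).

Observing 2 successes and 28 failures updates Beta(4.6, 11.6) by adding the success and failure counts to the two shape parameters: α = 4.6+2 = 6.6, β = 11.6+28 = 39.6.

Posterior: Beta(6.6, 39.6)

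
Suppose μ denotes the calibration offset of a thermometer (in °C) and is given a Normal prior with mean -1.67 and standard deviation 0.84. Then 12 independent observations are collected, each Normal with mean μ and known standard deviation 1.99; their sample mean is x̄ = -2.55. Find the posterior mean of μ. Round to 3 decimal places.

Prior precision 1/τ₀² = 1/0.84² = 1.41723; data precision n/σ² = 12/1.99² = 3.03023.
Posterior precision = 1.41723 + 3.03023 = 4.44746.
Posterior mean = (1.41723·-1.67 + 3.03023·-2.55) / 4.44746 = -2.270.

Posterior mean ≈ -2.270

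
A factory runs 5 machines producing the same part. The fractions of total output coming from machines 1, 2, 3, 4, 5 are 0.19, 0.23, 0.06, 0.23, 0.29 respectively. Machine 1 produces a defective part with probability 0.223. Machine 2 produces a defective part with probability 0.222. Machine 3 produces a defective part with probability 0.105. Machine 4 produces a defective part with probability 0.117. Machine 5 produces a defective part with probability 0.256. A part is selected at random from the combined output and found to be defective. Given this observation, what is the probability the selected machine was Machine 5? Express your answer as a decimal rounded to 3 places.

Tabulate prior·likelihood by source: [1] prior 0.19, lik 0.223, product 0.04237; [2] prior 0.23, lik 0.222, product 0.05106; [3] prior 0.06, lik 0.105, product 0.006300; [4] prior 0.23, lik 0.117, product 0.02691; [5] prior 0.29, lik 0.256, product 0.07424.
Normalizing constant = 0.20088; the posterior for Machine 5 is its product over the sum, 0.07424/0.20088 = 0.370.

Posterior probability ≈ 0.370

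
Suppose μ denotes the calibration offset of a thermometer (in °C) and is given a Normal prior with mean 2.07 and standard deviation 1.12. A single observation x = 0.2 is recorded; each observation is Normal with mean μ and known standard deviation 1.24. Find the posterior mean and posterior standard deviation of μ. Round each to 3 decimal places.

Posterior mean ≈ 1.230; posterior SD ≈ 0.831

Prior precision 1/τ₀² = 1/1.12² = 0.797194; data precision n/σ² = 1/1.24² = 0.650364.
Posterior precision = 0.797194 + 0.650364 = 1.44756, giving posterior SD = 1/√1.44756 = 0.831.
Posterior mean = (0.797194·2.07 + 0.650364·0.2) / 1.44756 = 1.230.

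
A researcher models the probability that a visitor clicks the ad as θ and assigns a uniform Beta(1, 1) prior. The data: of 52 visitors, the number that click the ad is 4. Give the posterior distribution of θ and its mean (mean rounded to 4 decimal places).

Posterior: Beta(5, 49); mean ≈ 0.0926

The binomial likelihood is conjugate to the Beta prior: with 4 successes and 48 failures, the posterior is Beta(1+4, 1+48) = Beta(5, 49).
Posterior mean = α/(α+β) = 5/54 = 0.0926.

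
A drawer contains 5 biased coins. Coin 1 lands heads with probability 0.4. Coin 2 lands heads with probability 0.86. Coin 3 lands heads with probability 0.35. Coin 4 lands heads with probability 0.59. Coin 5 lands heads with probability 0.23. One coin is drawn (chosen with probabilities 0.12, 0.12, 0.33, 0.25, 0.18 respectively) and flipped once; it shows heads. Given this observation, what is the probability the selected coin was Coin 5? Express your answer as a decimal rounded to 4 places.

Tabulate prior·likelihood by source: [1] prior 0.12, lik 0.4, product 0.04800; [2] prior 0.12, lik 0.86, product 0.1032; [3] prior 0.33, lik 0.35, product 0.1155; [4] prior 0.25, lik 0.59, product 0.1475; [5] prior 0.18, lik 0.23, product 0.04140.
Normalizing constant = 0.45560; the posterior for Coin 5 is its product over the sum, 0.04140/0.45560 = 0.0909.

Posterior probability ≈ 0.0909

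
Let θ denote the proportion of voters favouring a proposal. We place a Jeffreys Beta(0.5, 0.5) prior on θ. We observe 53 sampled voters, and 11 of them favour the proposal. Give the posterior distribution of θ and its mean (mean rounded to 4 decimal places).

The binomial likelihood is conjugate to the Beta prior: with 11 successes and 42 failures, the posterior is Beta(0.5+11, 0.5+42) = Beta(11.5, 42.5).
E[θ | data] = 11.5/(11.5+42.5) = 0.2130.

Posterior: Beta(11.5, 42.5); mean ≈ 0.2130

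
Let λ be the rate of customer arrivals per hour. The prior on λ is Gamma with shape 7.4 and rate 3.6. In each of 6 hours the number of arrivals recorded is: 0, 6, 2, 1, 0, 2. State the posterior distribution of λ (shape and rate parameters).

Total count ∑xᵢ = 11 over n = 6 hours.
Gamma is conjugate to the Poisson likelihood: posterior is Gamma(shape = 7.4+11 = 18.4, rate = 3.6+6 = 9.6).

Posterior: Gamma(shape=18.4, rate=9.6)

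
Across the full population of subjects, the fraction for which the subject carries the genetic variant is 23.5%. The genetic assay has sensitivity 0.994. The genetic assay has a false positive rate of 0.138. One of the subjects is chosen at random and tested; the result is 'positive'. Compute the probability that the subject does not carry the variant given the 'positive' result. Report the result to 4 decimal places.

Write H for 'the subject carries the genetic variant'. Prior odds H:¬H = 0.235/0.765 = 0.30719. For the 'positive' outcome, the likelihood ratio is 0.994/0.138 = 7.2029.
Posterior odds = 0.30719 × 7.2029 = 2.2127, so P(H|E) = 2.2127/(1+2.2127) = 0.6887. Then P(¬H|E) = 1 − 0.6887 = 0.3113.

P(¬H | E) ≈ 0.3113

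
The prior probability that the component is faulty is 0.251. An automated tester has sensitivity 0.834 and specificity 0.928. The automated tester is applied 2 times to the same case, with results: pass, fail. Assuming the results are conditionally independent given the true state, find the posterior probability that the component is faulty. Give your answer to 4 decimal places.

With H the event that the component is faulty, the joint likelihood of the observed sequence is P(data|H) = 0.166·0.834 = 0.13844 and P(data|¬H) = 0.928·0.072 = 0.066816.
Bayes: P(H|data) = 0.251·0.13844 / (0.251·0.13844 + 0.749·0.066816) = 0.034749/0.084795 = 0.4098.

Posterior P(H) ≈ 0.4098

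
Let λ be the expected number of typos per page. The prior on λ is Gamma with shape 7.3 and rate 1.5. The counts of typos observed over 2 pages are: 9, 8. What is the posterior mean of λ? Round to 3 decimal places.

Posterior mean ≈ 6.943

The Poisson likelihood adds the total count to the shape and the number of exposure periods to the rate. Here ∑xᵢ = 17 and n = 2, so shape 7.3→24.3 and rate 1.5→3.5.
Posterior mean = shape/rate = 24.3/3.5 = 6.943.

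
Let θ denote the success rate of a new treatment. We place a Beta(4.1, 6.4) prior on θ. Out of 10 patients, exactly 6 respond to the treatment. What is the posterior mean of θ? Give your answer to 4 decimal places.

Posterior mean ≈ 0.4927

Observing 6 successes and 4 failures updates Beta(4.1, 6.4) by adding the success and failure counts to the two shape parameters: α = 4.1+6 = 10.1, β = 6.4+4 = 10.4.
E[θ | data] = 10.1/(10.1+10.4) = 0.4927.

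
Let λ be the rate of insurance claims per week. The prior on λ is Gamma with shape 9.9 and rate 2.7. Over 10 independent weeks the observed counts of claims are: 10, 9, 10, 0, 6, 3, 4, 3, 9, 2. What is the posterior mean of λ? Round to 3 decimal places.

The Poisson likelihood adds the total count to the shape and the number of exposure periods to the rate. Here ∑xᵢ = 56 and n = 10, so shape 9.9→65.9 and rate 2.7→12.7.
Posterior mean = shape/rate = 65.9/12.7 = 5.189.

Posterior mean ≈ 5.189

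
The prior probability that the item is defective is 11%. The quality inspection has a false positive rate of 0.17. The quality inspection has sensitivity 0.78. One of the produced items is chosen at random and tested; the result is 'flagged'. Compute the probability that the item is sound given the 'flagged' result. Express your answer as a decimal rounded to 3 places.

P(¬H | E) ≈ 0.638

Let H be the event that the item is defective. P(H) = 0.11, so P(¬H) = 0.89. With E the 'flagged' result, P(E|H) = 0.78 and P(E|¬H) = 0.17.
P(E) = 0.78·0.11 + 0.17·0.89 = 0.085800 + 0.15130 = 0.23710.
By Bayes' theorem, P(H|E) = 0.085800 / 0.23710 = 0.362. Hence P(¬H|E) = 1 − 0.362 = 0.638.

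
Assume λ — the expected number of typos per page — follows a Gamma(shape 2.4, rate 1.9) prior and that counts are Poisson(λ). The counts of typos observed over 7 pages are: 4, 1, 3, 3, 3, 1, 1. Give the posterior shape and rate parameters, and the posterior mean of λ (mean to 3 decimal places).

Total count ∑xᵢ = 16 over n = 7 pages.
Gamma is conjugate to the Poisson likelihood: posterior is Gamma(shape = 2.4+16 = 18.4, rate = 1.9+7 = 8.9).
Posterior mean = shape/rate = 18.4/8.9 = 2.067.

Posterior: Gamma(shape=18.4, rate=8.9); mean ≈ 2.067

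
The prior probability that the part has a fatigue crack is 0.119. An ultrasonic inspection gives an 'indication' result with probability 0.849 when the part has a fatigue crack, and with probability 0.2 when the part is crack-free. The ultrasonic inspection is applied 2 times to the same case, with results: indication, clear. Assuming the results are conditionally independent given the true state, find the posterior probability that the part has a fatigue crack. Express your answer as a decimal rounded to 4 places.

Posterior P(H) ≈ 0.0977

With H the event that the part has a fatigue crack, the joint likelihood of the observed sequence is P(data|H) = 0.849·0.151 = 0.12820 and P(data|¬H) = 0.2·0.8 = 0.16000.
Bayes: P(H|data) = 0.119·0.12820 / (0.119·0.12820 + 0.881·0.16000) = 0.015256/0.15622 = 0.0977.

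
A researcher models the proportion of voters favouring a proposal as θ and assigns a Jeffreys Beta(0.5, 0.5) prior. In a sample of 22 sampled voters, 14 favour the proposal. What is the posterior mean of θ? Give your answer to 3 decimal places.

Posterior mean ≈ 0.630

The binomial likelihood is conjugate to the Beta prior: with 14 successes and 8 failures, the posterior is Beta(0.5+14, 0.5+8) = Beta(14.5, 8.5).
Posterior mean = α/(α+β) = 14.5/23 = 0.630.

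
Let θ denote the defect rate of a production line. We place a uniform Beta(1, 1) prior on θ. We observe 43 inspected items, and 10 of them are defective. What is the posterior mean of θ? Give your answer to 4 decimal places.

Observing 10 successes and 33 failures updates Beta(1, 1) by adding the success and failure counts to the two shape parameters: α = 1+10 = 11, β = 1+33 = 34.
E[θ | data] = 11/(11+34) = 0.2444.

Posterior mean ≈ 0.2444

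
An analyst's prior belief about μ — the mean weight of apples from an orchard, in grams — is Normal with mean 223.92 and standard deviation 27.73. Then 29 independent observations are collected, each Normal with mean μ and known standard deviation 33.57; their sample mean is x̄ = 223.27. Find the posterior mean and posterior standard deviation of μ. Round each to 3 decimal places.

Posterior mean ≈ 223.301; posterior SD ≈ 6.082

With known σ, the Normal prior is conjugate. Weight on the data is w = (n/σ²)/(n/σ² + 1/τ₀²) = 0.0257333/(0.0257333+0.00130047) = 0.95189.
Posterior mean = w·x̄ + (1−w)·μ₀ = 0.95189·223.27 + 0.048105·223.92 = 223.301. Posterior variance = 1/(0.0257333+0.00130047) = 36.9908, so SD = 6.082.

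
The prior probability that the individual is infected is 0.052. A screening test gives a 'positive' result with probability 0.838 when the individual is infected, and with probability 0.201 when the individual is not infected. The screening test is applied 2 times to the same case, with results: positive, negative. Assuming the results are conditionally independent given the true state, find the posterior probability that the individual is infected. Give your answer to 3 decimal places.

Let H be the event that the individual is infected; start with P(H) = 0.052. P('positive'|H) = 0.838, P('positive'|¬H) = 0.201.
Update on result 1 ('positive'): P(H) ← 0.838·0.0520 / (0.838·0.0520 + 0.201·0.9480) = 0.043576/0.23412 = 0.1861.
Update on result 2 ('negative'): P(H) ← 0.162·0.1861 / (0.162·0.1861 + 0.799·0.8139) = 0.030152/0.68044 = 0.0443.

Posterior P(H) ≈ 0.044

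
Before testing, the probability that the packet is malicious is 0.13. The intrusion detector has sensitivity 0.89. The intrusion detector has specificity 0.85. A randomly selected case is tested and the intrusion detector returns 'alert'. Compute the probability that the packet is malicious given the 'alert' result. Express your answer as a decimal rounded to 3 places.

Let H be the event that the packet is malicious. P(H) = 0.13, so P(¬H) = 0.87. With E the 'alert' result, P(E|H) = 0.89 and P(E|¬H) = 0.15.
P(E) = 0.89·0.13 + 0.15·0.87 = 0.11570 + 0.13050 = 0.24620.
By Bayes' theorem, P(H|E) = 0.11570 / 0.24620 = 0.470.

P(H | E) ≈ 0.470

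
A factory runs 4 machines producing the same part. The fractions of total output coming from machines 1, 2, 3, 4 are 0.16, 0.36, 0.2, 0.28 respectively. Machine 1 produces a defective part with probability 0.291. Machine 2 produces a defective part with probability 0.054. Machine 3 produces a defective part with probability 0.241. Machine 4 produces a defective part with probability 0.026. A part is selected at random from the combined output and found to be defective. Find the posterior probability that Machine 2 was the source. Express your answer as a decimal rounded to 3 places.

Tabulate prior·likelihood by source: [1] prior 0.16, lik 0.291, product 0.04656; [2] prior 0.36, lik 0.054, product 0.01944; [3] prior 0.2, lik 0.241, product 0.04820; [4] prior 0.28, lik 0.026, product 0.007280.
Normalizing constant = 0.12148; the posterior for Machine 2 is its product over the sum, 0.01944/0.12148 = 0.160.

Posterior probability ≈ 0.160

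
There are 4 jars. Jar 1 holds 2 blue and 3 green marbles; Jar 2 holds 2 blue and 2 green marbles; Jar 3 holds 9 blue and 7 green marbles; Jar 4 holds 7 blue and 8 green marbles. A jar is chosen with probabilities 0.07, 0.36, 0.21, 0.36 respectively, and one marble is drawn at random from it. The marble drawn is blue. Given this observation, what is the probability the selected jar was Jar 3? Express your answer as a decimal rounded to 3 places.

P(blue|Jar 1) = 0.4; P(blue|Jar 2) = 0.5; P(blue|Jar 3) = 0.5625; P(blue|Jar 4) = 0.4667.
Prior × likelihood for each source: 0.07·0.4=0.02800, 0.36·0.5=0.1800, 0.21·0.5625=0.1181, 0.36·0.4667=0.1680. Summing gives P(blue) = 0.49412.
P(Jar 3 | blue) = 0.1181 / 0.49412 = 0.239.

Posterior probability ≈ 0.239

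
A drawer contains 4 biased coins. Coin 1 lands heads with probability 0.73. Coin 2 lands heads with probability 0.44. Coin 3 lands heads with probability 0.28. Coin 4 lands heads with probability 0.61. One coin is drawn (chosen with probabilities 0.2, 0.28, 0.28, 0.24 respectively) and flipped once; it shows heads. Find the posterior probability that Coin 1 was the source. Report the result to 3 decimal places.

Tabulate prior·likelihood by source: [1] prior 0.2, lik 0.73, product 0.1460; [2] prior 0.28, lik 0.44, product 0.1232; [3] prior 0.28, lik 0.28, product 0.07840; [4] prior 0.24, lik 0.61, product 0.1464.
Normalizing constant = 0.49400; the posterior for Coin 1 is its product over the sum, 0.1460/0.49400 = 0.296.

Posterior probability ≈ 0.296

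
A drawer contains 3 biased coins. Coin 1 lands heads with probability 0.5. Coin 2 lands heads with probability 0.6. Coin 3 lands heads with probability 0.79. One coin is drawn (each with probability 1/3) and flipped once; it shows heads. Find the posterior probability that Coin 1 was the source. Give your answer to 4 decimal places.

P(heads|C1) = 0.5; P(heads|C2) = 0.6; P(heads|C3) = 0.79.
Prior × likelihood for each source: 0.333333·0.5=0.1667, 0.333333·0.6=0.2000, 0.333333·0.79=0.2633. Summing gives P(heads) = 0.63000.
P(Coin 1 | heads) = 0.1667 / 0.63000 = 0.2646.

Posterior probability ≈ 0.2646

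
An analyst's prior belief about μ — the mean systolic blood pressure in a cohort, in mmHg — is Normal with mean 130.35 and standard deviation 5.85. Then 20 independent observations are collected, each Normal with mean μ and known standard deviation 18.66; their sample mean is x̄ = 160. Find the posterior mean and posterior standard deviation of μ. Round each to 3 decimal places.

Posterior mean ≈ 150.002; posterior SD ≈ 3.397

Prior precision 1/τ₀² = 1/5.85² = 0.0292205; data precision n/σ² = 20/18.66² = 0.0574390.
Posterior precision = 0.0292205 + 0.0574390 = 0.0866595, giving posterior SD = 1/√0.0866595 = 3.397.
Posterior mean = (0.0292205·130.35 + 0.0574390·160) / 0.0866595 = 150.002.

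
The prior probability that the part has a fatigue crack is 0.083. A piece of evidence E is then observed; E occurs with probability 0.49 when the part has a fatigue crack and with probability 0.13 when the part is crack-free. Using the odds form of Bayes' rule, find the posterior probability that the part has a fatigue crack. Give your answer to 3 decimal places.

Prior odds = 0.083/(1−0.083) = 0.090513. In log-odds, ln(0.090513) = -2.4023.
Add log likelihood ratio: ln(3.7692) = 1.3269.
Posterior log-odds = -1.0754, so posterior odds = exp(-1.0754) = 0.34116. Converting, P(H|E) = 0.34116/1.3412 = 0.254.

Posterior probability ≈ 0.254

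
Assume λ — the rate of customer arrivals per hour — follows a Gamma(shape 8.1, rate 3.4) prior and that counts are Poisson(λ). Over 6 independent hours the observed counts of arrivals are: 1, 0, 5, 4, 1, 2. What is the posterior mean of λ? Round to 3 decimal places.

Posterior mean ≈ 2.245

The Poisson likelihood adds the total count to the shape and the number of exposure periods to the rate. Here ∑xᵢ = 13 and n = 6, so shape 8.1→21.1 and rate 3.4→9.4.
Posterior mean = shape/rate = 21.1/9.4 = 2.245.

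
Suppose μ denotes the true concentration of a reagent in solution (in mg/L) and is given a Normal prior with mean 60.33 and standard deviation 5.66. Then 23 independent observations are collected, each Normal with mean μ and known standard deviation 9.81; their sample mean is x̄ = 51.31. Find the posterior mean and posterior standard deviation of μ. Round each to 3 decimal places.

With known σ, the Normal prior is conjugate. Weight on the data is w = (n/σ²)/(n/σ² + 1/τ₀²) = 0.238996/(0.238996+0.0312153) = 0.88448.
Posterior mean = w·x̄ + (1−w)·μ₀ = 0.88448·51.31 + 0.11552·60.33 = 52.352. Posterior variance = 1/(0.238996+0.0312153) = 3.70081, so SD = 1.924.

Posterior mean ≈ 52.352; posterior SD ≈ 1.924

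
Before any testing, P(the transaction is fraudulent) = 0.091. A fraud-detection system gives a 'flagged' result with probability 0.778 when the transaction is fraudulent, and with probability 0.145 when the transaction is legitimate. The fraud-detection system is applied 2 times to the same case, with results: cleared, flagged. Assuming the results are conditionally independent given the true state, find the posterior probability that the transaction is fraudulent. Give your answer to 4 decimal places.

Posterior P(H) ≈ 0.1224

Let H be the event that the transaction is fraudulent; start with P(H) = 0.091. P('flagged'|H) = 0.778, P('flagged'|¬H) = 0.145.
Update on result 1 ('cleared'): P(H) ← 0.222·0.0910 / (0.222·0.0910 + 0.855·0.9090) = 0.020202/0.79740 = 0.0253.
Update on result 2 ('flagged'): P(H) ← 0.778·0.0253 / (0.778·0.0253 + 0.145·0.9747) = 0.019711/0.16104 = 0.1224.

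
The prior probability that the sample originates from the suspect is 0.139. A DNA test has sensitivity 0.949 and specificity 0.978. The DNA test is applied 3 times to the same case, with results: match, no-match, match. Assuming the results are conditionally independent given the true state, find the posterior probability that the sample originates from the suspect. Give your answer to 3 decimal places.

Posterior P(H) ≈ 0.940

Let H be the event that the sample originates from the suspect; start with P(H) = 0.139. P('match'|H) = 0.949, P('match'|¬H) = 0.022.
Update on result 1 ('match'): P(H) ← 0.949·0.1390 / (0.949·0.1390 + 0.022·0.8610) = 0.13191/0.15085 = 0.8744.
Update on result 2 ('no-match'): P(H) ← 0.051·0.8744 / (0.051·0.8744 + 0.978·0.1256) = 0.044596/0.16740 = 0.2664.
Update on result 3 ('match'): P(H) ← 0.949·0.2664 / (0.949·0.2664 + 0.022·0.7336) = 0.25282/0.26896 = 0.9400.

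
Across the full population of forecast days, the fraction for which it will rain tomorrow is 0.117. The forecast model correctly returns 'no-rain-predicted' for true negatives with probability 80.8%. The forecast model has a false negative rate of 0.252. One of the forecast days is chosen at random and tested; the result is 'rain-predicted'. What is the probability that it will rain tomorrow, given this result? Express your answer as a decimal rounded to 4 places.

P(H | E) ≈ 0.3405

Let H be the event that it will rain tomorrow. P(H) = 0.117, so P(¬H) = 0.883. With E the 'rain-predicted' result, P(E|H) = 0.748 and P(E|¬H) = 0.192.
P(E) = 0.748·0.117 + 0.192·0.883 = 0.087516 + 0.16954 = 0.25705.
By Bayes' theorem, P(H|E) = 0.087516 / 0.25705 = 0.3405.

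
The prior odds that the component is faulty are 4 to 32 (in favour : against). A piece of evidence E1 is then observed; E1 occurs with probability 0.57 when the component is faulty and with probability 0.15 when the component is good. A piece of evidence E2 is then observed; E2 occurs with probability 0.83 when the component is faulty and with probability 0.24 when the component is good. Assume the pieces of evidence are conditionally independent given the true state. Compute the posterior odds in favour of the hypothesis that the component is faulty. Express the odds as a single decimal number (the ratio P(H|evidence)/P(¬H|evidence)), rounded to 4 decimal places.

Posterior odds ≈ 1.6427

Prior odds = 4/32 = 0.12500. In log-odds, ln(0.12500) = -2.0794.
Add log likelihood ratios: ln(3.8000) + ln(3.4583) = 2.5758.
Posterior log-odds = 0.49635, so posterior odds = exp(0.49635) = 1.6427.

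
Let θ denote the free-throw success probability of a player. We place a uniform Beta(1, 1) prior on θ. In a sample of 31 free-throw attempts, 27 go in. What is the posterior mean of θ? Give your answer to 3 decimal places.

Posterior mean ≈ 0.848

The binomial likelihood is conjugate to the Beta prior: with 27 successes and 4 failures, the posterior is Beta(1+27, 1+4) = Beta(28, 5).
Posterior mean = α/(α+β) = 28/33 = 0.848.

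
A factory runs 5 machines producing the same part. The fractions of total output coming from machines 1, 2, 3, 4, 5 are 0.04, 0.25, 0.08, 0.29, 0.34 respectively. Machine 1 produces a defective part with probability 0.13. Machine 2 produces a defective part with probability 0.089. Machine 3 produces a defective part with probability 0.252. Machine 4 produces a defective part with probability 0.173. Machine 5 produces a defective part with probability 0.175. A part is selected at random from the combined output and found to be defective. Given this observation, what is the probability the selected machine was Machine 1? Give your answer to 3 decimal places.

Posterior probability ≈ 0.033

P(defective|M1) = 0.13; P(defective|M2) = 0.089; P(defective|M3) = 0.252; P(defective|M4) = 0.173; P(defective|M5) = 0.175.
Prior × likelihood for each source: 0.04·0.13=0.005200, 0.25·0.089=0.02225, 0.08·0.252=0.02016, 0.29·0.173=0.05017, 0.34·0.175=0.05950. Summing gives P(defective) = 0.15728.
P(Machine 1 | defective) = 0.005200 / 0.15728 = 0.033.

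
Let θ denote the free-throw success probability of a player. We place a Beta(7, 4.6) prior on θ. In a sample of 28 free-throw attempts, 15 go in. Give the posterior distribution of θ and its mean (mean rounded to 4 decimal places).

Posterior: Beta(22, 17.6); mean ≈ 0.5556

The binomial likelihood is conjugate to the Beta prior: with 15 successes and 13 failures, the posterior is Beta(7+15, 4.6+13) = Beta(22, 17.6).
E[θ | data] = 22/(22+17.6) = 0.5556.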